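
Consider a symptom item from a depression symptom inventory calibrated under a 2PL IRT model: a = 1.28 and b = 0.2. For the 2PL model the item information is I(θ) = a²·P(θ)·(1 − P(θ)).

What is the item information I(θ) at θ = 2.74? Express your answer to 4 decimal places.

0.0588

P = 1/(1+e^{-3.2512}) = 0.9627
P(1−P) = 0.9627 × 0.0373 = 0.0359
I = a² × P(1−P) = 1.28² × 0.0359 = 0.05881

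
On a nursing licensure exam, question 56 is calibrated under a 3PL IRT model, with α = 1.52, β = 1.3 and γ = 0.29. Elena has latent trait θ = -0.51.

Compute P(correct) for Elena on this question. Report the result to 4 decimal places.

0.3326

P(θ) = γ + (1 − γ) · 1 / (1 + exp(−α(θ − β)))
Exponent: 1.52 × (-0.51 − 1.3) = -2.7512
1/(1 + e^{2.7512}) = 0.0600
P = 0.29 + 0.71 × 0.0600 = 0.3326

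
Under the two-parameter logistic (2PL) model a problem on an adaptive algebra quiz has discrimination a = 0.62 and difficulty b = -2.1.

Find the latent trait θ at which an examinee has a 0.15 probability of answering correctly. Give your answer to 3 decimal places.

-4.898

P(θ) = 1 / (1 + exp(−a(θ − b)))
logit = ln(0.1500/0.8500) = -1.7346
θ = b + logit/(a) = -2.1 + (-1.7346)/0.6200 = -4.8977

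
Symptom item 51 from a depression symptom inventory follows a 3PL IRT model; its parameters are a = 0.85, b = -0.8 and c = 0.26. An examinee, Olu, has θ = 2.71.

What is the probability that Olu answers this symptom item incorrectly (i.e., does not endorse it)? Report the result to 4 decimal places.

0.0357

P(θ) = c + (1 − c) · 1 / (1 + exp(−a(θ − b)))
Exponent: 0.85 × (2.71 − (-0.8)) = 2.9835
1/(1 + e^{-2.9835}) = 0.9518
P = 0.26 + 0.74 × 0.9518 = 0.9643
P(incorrect) = 1 − 0.9643 = 0.0357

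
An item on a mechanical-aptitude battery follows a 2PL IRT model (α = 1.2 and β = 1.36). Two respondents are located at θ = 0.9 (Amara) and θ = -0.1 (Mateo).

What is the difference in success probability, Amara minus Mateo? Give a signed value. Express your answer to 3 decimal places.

P(θ) = 1 / (1 + exp(−α(θ − β)))
P(Amara) = 0.3654  [exponent -0.5520]
P(Mateo) = 0.1478  [exponent -1.7520]
Difference = 0.3654 − 0.1478 = 0.2176

0.218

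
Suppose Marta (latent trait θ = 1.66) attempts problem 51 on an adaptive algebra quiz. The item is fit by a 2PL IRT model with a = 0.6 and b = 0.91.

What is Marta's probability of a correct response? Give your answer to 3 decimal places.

0.611

P(θ) = 1 / (1 + exp(−a(θ − b)))
Exponent: 0.6 × (1.66 − 0.91) = 0.4500
1/(1 + e^{-0.4500}) = 0.6106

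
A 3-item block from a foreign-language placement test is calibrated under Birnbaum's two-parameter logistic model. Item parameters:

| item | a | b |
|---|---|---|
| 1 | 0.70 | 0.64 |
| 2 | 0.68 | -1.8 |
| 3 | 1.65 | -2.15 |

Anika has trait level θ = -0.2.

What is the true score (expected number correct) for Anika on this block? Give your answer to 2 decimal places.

P(θ) = 1 / (1 + exp(−a(θ − b)))
P_1 = 1/(1+e^{0.5880}) = 0.3571
P_2 = 1/(1+e^{-1.0880}) = 0.7480
P_3 = 1/(1+e^{-3.2175}) = 0.9615
E[score] = 0.3571 + 0.7480 + 0.9615 = 2.0666

2.07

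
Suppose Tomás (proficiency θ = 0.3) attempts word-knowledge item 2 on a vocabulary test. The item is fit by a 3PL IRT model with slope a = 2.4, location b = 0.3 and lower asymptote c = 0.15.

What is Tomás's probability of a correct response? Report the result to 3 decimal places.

0.575

P(θ) = c + (1 − c) · 1 / (1 + exp(−a(θ − b)))
Exponent: 2.4 × (0.3 − 0.3) = 0.0000
1/(1 + e^{0.0000}) = 0.5000
P = 0.15 + 0.85 × 0.5000 = 0.5750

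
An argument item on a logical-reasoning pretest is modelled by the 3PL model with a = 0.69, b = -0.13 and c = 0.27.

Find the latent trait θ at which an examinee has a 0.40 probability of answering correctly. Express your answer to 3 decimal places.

P(θ) = c + (1 − c) · 1 / (1 + exp(−a(θ − b)))
Remove guessing floor: (0.40 − 0.27)/(1 − 0.27) = 0.1781
logit = ln(0.1781/0.8219) = -1.5294
θ = b + logit/(a) = -0.13 + (-1.5294)/0.6900 = -2.3465

-2.347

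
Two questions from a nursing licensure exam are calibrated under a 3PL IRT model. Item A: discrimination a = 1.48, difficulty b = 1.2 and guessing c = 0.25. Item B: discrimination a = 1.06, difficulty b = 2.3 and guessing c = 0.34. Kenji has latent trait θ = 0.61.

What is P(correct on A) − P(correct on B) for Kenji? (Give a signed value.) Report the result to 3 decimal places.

P(θ) = c + (1 − c) · 1 / (1 + exp(−a(θ − b)))
P_A = 0.4709
P_B = 0.4343
P_A − P_B = 0.0366

0.037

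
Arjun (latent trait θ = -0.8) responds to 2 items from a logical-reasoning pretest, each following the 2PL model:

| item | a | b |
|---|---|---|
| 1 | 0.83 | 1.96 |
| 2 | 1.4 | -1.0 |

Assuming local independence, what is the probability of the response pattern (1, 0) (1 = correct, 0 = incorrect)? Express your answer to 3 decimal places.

0.040

P(θ) = 1 / (1 + exp(−a(θ − b)))
P_1 = 1/(1+e^{2.2908}) = 0.0919
P_2 = 1/(1+e^{-0.2800}) = 0.5695
L = P_1 × (1−P_2) = 0.0919 × 0.4305 = 0.03955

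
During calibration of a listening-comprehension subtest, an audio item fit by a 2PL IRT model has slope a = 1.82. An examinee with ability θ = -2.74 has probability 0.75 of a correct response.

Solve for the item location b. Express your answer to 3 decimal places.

P(θ) = 1 / (1 + exp(−a(θ − b)))
logit(0.75) = ln(0.75/0.25) = 1.0986
b = θ − logit/(a) = -2.74 − 1.0986/1.8200 = -3.3436

-3.344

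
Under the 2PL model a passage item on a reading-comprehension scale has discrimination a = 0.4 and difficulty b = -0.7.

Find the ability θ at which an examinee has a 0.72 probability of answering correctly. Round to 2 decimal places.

P(θ) = 1 / (1 + exp(−a(θ − b)))
logit = ln(0.7200/0.2800) = 0.9445
θ = b + logit/(a) = -0.7 + 0.9445/0.4000 = 1.6612

1.66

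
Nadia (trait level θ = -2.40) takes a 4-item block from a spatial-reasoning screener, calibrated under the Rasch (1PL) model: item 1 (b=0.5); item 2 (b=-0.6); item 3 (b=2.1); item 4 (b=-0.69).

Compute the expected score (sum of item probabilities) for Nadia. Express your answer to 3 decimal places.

0.358

P(θ) = 1 / (1 + exp(−(θ − b)))
P_1 = 1/(1+e^{2.9000}) = 0.0522
P_2 = 1/(1+e^{1.8000}) = 0.1419
P_3 = 1/(1+e^{4.5000}) = 0.0110
P_4 = 1/(1+e^{1.7100}) = 0.1532
E[score] = 0.0522 + 0.1419 + 0.0110 + 0.1532 = 0.3582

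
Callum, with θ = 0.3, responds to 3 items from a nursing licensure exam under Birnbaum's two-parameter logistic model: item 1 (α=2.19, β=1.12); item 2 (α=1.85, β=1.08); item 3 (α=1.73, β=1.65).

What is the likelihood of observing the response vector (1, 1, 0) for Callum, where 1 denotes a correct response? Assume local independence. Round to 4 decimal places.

P(θ) = 1 / (1 + exp(−α(θ − β)))
P_1 = 1/(1+e^{1.7958}) = 0.1424
P_2 = 1/(1+e^{1.4430}) = 0.1911
P_3 = 1/(1+e^{2.3355}) = 0.0882
L = P_1 × P_2 × (1−P_3) = 0.1424 × 0.1911 × 0.9118 = 0.02480

0.0248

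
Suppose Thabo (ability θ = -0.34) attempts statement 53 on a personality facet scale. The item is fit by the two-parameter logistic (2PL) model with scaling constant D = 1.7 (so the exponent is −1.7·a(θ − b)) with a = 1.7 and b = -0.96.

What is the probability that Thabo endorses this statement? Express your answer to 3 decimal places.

0.857

P(θ) = 1 / (1 + exp(−D·a(θ − b)))
Exponent: 1.7 × 1.7 × (-0.34 − (-0.96)) = 1.7918
1/(1 + e^{-1.7918}) = 0.8571
P = 0.8571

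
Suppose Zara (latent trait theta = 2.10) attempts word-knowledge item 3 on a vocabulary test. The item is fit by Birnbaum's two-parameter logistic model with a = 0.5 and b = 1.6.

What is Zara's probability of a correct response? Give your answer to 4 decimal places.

P(theta) = 1 / (1 + exp(−a(theta − b)))
Exponent: 0.5 × (2.10 − 1.6) = 0.2500
1/(1 + e^{-0.2500}) = 0.5622

0.5622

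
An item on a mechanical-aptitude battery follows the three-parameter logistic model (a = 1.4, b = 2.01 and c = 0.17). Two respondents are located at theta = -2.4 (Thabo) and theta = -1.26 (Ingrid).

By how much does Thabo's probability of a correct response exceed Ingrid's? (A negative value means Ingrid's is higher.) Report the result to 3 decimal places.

P(theta) = c + (1 − c) · 1 / (1 + exp(−a(theta − b)))
P(Thabo) = 0.1717  [exponent -6.1740]
P(Ingrid) = 0.1784  [exponent -4.5780]
Difference = 0.1717 − 0.1784 = -0.0067

-0.007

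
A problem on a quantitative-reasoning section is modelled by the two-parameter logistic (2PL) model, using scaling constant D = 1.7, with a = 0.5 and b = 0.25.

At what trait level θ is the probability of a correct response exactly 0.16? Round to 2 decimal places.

-1.70

P(θ) = 1 / (1 + exp(−D·a(θ − b)))
logit = ln(0.1600/0.8400) = -1.6582
θ = b + logit/(1.7·a) = 0.25 + (-1.6582)/0.8500 = -1.7009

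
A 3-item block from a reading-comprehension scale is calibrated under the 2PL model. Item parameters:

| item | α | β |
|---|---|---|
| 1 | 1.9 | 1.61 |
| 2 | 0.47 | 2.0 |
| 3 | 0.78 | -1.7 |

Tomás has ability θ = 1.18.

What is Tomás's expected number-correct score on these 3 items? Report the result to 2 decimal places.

P(θ) = 1 / (1 + exp(−α(θ − β)))
P_1 = 1/(1+e^{0.8170}) = 0.3064
P_2 = 1/(1+e^{0.3854}) = 0.4048
P_3 = 1/(1+e^{-2.2464}) = 0.9043
E[score] = 0.3064 + 0.4048 + 0.9043 = 1.6156

1.62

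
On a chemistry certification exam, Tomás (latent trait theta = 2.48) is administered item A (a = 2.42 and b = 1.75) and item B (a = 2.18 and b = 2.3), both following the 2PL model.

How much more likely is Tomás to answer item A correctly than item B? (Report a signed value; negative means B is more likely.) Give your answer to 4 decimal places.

0.2572

P(theta) = 1 / (1 + exp(−a(theta − b)))
P_A = 0.8540
P_B = 0.5969
P_A − P_B = 0.2572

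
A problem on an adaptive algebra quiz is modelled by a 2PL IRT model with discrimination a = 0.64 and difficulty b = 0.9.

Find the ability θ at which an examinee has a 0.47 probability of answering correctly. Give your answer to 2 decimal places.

P(θ) = 1 / (1 + exp(−a(θ − b)))
logit = ln(0.4700/0.5300) = -0.1201
θ = b + logit/(a) = 0.9 + (-0.1201)/0.6400 = 0.7123

0.71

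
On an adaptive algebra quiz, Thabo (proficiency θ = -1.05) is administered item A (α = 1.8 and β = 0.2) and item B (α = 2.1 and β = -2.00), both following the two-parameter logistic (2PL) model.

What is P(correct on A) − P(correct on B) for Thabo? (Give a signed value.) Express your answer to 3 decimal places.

P(θ) = 1 / (1 + exp(−α(θ − β)))
P_A = 0.0953
P_B = 0.8803
P_A − P_B = -0.7849

-0.785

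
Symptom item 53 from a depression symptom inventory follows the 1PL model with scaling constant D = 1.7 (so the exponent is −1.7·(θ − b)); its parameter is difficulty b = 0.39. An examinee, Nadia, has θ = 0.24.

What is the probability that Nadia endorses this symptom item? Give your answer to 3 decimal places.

0.437

P(θ) = 1 / (1 + exp(−D·(θ − b)))
Exponent: 1.7 × (0.24 − 0.39) = -0.2550
1/(1 + e^{0.2550}) = 0.4366
P = 0.4366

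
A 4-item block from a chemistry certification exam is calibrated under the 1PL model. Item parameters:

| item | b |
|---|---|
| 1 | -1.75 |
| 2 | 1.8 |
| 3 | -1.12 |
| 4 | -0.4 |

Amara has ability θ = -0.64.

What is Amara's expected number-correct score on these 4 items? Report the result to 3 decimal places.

1.890

P(θ) = 1 / (1 + exp(−(θ − b)))
P_1 = 1/(1+e^{-1.1100}) = 0.7521
P_2 = 1/(1+e^{2.4400}) = 0.0802
P_3 = 1/(1+e^{-0.4800}) = 0.6177
P_4 = 1/(1+e^{0.2400}) = 0.4403
E[score] = 0.7521 + 0.0802 + 0.6177 + 0.4403 = 1.8903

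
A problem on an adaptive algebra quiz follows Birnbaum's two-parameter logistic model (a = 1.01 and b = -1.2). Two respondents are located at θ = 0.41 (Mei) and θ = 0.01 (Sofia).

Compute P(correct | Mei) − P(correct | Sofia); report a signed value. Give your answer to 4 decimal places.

P(θ) = 1 / (1 + exp(−a(θ − b)))
P(Mei) = 0.8356  [exponent 1.6261]
P(Sofia) = 0.7724  [exponent 1.2221]
Difference = 0.8356 − 0.7724 = 0.0632

0.0632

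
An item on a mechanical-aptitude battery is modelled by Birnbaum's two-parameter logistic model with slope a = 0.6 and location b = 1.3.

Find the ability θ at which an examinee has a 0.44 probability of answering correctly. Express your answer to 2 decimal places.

0.90

P(θ) = 1 / (1 + exp(−a(θ − b)))
logit = ln(0.4400/0.5600) = -0.2412
θ = b + logit/(a) = 1.3 + (-0.2412)/0.6000 = 0.8981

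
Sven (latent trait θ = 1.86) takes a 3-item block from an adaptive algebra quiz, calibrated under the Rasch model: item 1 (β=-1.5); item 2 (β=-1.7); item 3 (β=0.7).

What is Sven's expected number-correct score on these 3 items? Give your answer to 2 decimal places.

2.70

P(θ) = 1 / (1 + exp(−(θ − β)))
P_1 = 1/(1+e^{-3.3600}) = 0.9664
P_2 = 1/(1+e^{-3.5600}) = 0.9723
P_3 = 1/(1+e^{-1.1600}) = 0.7613
E[score] = 0.9664 + 0.9723 + 0.7613 = 2.7001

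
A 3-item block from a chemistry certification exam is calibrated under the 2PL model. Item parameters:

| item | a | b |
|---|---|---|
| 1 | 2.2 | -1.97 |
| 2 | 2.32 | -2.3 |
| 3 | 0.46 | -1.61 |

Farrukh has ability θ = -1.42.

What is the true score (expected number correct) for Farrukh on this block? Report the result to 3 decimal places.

P(θ) = 1 / (1 + exp(−a(θ − b)))
P_1 = 1/(1+e^{-1.2100}) = 0.7703
P_2 = 1/(1+e^{-2.0416}) = 0.8851
P_3 = 1/(1+e^{-0.0874}) = 0.5218
E[score] = 0.7703 + 0.8851 + 0.5218 = 2.1772

2.177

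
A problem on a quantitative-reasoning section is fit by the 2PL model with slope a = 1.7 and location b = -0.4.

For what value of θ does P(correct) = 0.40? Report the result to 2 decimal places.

-0.64

P(θ) = 1 / (1 + exp(−a(θ − b)))
logit = ln(0.4000/0.6000) = -0.4055
θ = b + logit/(a) = -0.4 + (-0.4055)/1.7000 = -0.6385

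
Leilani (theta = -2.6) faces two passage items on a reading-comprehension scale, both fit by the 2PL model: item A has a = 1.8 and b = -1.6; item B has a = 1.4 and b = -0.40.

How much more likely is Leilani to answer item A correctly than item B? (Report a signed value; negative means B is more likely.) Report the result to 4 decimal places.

0.0979

P(theta) = 1 / (1 + exp(−a(theta − b)))
P_A = 0.1419
P_B = 0.0439
P_A − P_B = 0.0979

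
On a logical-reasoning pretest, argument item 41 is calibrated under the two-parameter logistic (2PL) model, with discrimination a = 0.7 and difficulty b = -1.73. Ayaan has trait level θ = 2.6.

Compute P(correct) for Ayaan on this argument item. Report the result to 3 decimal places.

P(θ) = 1 / (1 + exp(−a(θ − b)))
Exponent: 0.7 × (2.6 − (-1.73)) = 3.0310
1/(1 + e^{-3.0310}) = 0.9540

0.954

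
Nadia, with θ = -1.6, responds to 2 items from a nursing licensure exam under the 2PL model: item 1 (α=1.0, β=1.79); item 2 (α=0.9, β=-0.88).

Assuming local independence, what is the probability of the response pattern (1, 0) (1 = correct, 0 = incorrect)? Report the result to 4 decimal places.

P(θ) = 1 / (1 + exp(−α(θ − β)))
P_1 = 1/(1+e^{3.3900}) = 0.0326
P_2 = 1/(1+e^{0.6480}) = 0.3434
L = P_1 × (1−P_2) = 0.0326 × 0.6566 = 0.02141

0.0214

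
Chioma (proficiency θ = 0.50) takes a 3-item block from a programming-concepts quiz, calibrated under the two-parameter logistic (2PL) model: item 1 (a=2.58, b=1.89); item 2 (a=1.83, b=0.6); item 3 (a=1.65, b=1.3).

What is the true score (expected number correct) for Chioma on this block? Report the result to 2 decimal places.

0.69

P(θ) = 1 / (1 + exp(−a(θ − b)))
P_1 = 1/(1+e^{3.5862}) = 0.0270
P_2 = 1/(1+e^{0.1830}) = 0.4544
P_3 = 1/(1+e^{1.3200}) = 0.2108
E[score] = 0.0270 + 0.4544 + 0.2108 = 0.6922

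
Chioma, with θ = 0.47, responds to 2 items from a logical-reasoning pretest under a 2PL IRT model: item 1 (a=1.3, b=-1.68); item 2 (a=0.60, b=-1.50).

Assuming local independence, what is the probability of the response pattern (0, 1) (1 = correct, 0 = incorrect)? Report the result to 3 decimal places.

P(θ) = 1 / (1 + exp(−a(θ − b)))
P_1 = 1/(1+e^{-2.7950}) = 0.9424
P_2 = 1/(1+e^{-1.1820}) = 0.7653
L = (1−P_1) × P_2 = 0.0576 × 0.7653 = 0.04408

0.044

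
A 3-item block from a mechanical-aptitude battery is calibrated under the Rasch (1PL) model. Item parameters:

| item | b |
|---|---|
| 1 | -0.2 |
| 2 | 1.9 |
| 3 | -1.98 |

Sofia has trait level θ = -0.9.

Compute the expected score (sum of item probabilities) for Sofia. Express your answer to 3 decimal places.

1.136

P(θ) = 1 / (1 + exp(−(θ − b)))
P_1 = 1/(1+e^{0.7000}) = 0.3318
P_2 = 1/(1+e^{2.8000}) = 0.0573
P_3 = 1/(1+e^{-1.0800}) = 0.7465
E[score] = 0.3318 + 0.0573 + 0.7465 = 1.1356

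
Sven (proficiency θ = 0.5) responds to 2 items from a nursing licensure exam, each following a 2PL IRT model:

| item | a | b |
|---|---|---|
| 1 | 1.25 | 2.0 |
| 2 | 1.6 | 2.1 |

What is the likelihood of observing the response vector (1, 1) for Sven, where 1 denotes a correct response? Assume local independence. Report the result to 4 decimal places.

P(θ) = 1 / (1 + exp(−a(θ − b)))
P_1 = 1/(1+e^{1.8750}) = 0.1330
P_2 = 1/(1+e^{2.5600}) = 0.0718
L = P_1 × P_2 = 0.1330 × 0.0718 = 0.00954

0.0095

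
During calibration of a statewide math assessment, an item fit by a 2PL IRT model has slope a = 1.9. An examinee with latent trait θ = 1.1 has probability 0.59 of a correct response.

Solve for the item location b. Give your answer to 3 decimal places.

P(θ) = 1 / (1 + exp(−a(θ − b)))
logit(0.59) = ln(0.59/0.41) = 0.3640
b = θ − logit/(a) = 1.1 − 0.3640/1.9000 = 0.9084

0.908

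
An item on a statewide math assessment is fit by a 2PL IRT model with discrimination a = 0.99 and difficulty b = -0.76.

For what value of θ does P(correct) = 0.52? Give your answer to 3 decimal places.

-0.679

P(θ) = 1 / (1 + exp(−a(θ − b)))
logit = ln(0.5200/0.4800) = 0.0800
θ = b + logit/(a) = -0.76 + 0.0800/0.9900 = -0.6791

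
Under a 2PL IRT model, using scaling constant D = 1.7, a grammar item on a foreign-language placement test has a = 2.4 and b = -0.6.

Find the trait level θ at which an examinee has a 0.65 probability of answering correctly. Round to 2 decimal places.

P(θ) = 1 / (1 + exp(−D·a(θ − b)))
logit = ln(0.6500/0.3500) = 0.6190
θ = b + logit/(1.7·a) = -0.6 + 0.6190/4.0800 = -0.4483

-0.45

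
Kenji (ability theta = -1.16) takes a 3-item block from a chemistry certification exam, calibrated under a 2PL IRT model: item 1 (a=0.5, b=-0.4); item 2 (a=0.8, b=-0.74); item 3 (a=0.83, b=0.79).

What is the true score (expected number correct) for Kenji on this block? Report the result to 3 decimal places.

0.988

P(theta) = 1 / (1 + exp(−a(theta − b)))
P_1 = 1/(1+e^{0.3800}) = 0.4061
P_2 = 1/(1+e^{0.3360}) = 0.4168
P_3 = 1/(1+e^{1.6185}) = 0.1654
E[score] = 0.4061 + 0.4168 + 0.1654 = 0.9883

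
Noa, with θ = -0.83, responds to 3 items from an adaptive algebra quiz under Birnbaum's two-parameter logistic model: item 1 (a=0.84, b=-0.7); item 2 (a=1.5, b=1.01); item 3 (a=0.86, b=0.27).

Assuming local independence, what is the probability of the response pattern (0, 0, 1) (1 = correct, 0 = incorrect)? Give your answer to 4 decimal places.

0.1387

P(θ) = 1 / (1 + exp(−a(θ − b)))
P_1 = 1/(1+e^{0.1092}) = 0.4727
P_2 = 1/(1+e^{2.7600}) = 0.0595
P_3 = 1/(1+e^{0.9460}) = 0.2797
L = (1−P_1) × (1−P_2) × P_3 = 0.5273 × 0.9405 × 0.2797 = 0.13869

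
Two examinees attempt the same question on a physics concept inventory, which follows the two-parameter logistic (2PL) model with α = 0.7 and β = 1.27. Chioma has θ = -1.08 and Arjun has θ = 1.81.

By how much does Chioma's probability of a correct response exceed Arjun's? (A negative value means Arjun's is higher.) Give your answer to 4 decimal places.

P(θ) = 1 / (1 + exp(−α(θ − β)))
P(Chioma) = 0.1618  [exponent -1.6450]
P(Arjun) = 0.5934  [exponent 0.3780]
Difference = 0.1618 − 0.5934 = -0.4316

-0.4316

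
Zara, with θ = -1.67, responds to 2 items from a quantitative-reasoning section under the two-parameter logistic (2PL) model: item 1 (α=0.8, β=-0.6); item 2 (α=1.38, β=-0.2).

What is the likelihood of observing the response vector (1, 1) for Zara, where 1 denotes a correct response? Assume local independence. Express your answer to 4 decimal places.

0.0347

P(θ) = 1 / (1 + exp(−α(θ − β)))
P_1 = 1/(1+e^{0.8560}) = 0.2982
P_2 = 1/(1+e^{2.0286}) = 0.1162
L = P_1 × P_2 = 0.2982 × 0.1162 = 0.03466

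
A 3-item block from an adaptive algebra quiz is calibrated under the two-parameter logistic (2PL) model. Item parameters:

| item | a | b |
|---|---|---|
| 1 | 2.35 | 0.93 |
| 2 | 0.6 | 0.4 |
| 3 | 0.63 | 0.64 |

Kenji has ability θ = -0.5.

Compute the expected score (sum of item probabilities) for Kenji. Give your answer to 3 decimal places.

0.730

P(θ) = 1 / (1 + exp(−a(θ − b)))
P_1 = 1/(1+e^{3.3605}) = 0.0336
P_2 = 1/(1+e^{0.5400}) = 0.3682
P_3 = 1/(1+e^{0.7182}) = 0.3278
E[score] = 0.0336 + 0.3682 + 0.3278 = 0.7295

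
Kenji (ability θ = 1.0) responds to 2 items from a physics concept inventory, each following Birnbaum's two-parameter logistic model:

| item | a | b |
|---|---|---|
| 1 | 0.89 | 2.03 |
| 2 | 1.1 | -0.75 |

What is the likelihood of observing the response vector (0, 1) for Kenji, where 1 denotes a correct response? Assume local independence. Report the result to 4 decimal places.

0.6234

P(θ) = 1 / (1 + exp(−a(θ − b)))
P_1 = 1/(1+e^{0.9167}) = 0.2856
P_2 = 1/(1+e^{-1.9250}) = 0.8727
L = (1−P_1) × P_2 = 0.7144 × 0.8727 = 0.62343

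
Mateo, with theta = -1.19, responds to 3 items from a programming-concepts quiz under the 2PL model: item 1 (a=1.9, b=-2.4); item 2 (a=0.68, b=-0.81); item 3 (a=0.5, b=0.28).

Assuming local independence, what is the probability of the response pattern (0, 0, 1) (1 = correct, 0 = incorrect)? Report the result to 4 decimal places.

0.0167

P(theta) = 1 / (1 + exp(−a(theta − b)))
P_1 = 1/(1+e^{-2.2990}) = 0.9088
P_2 = 1/(1+e^{0.2584}) = 0.4358
P_3 = 1/(1+e^{0.7350}) = 0.3241
L = (1−P_1) × (1−P_2) × P_3 = 0.0912 × 0.5642 × 0.3241 = 0.01668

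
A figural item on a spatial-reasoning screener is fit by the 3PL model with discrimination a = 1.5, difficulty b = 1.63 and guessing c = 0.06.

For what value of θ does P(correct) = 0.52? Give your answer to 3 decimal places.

P(θ) = c + (1 − c) · 1 / (1 + exp(−a(θ − b)))
Remove guessing floor: (0.52 − 0.06)/(1 − 0.06) = 0.4894
logit = ln(0.4894/0.5106) = -0.0426
θ = b + logit/(a) = 1.63 + (-0.0426)/1.5000 = 1.6016

1.602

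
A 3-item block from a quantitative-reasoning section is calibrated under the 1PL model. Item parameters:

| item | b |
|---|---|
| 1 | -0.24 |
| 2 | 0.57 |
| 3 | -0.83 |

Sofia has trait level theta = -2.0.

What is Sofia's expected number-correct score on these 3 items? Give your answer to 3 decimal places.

P(theta) = 1 / (1 + exp(−(theta − b)))
P_1 = 1/(1+e^{1.7600}) = 0.1468
P_2 = 1/(1+e^{2.5700}) = 0.0711
P_3 = 1/(1+e^{1.1700}) = 0.2369
E[score] = 0.1468 + 0.0711 + 0.2369 = 0.4547

0.455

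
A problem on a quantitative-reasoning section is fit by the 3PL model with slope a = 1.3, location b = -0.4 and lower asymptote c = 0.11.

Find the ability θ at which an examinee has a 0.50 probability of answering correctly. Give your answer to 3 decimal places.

-0.591

P(θ) = c + (1 − c) · 1 / (1 + exp(−a(θ − b)))
Remove guessing floor: (0.50 − 0.11)/(1 − 0.11) = 0.4382
logit = ln(0.4382/0.5618) = -0.2485
θ = b + logit/(a) = -0.4 + (-0.2485)/1.3000 = -0.5911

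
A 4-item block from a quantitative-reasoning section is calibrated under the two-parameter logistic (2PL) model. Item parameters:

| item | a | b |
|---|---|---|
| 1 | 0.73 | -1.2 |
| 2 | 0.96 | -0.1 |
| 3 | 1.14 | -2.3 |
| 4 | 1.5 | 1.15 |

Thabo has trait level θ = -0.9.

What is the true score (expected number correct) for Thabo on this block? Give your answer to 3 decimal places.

1.747

P(θ) = 1 / (1 + exp(−a(θ − b)))
P_1 = 1/(1+e^{-0.2190}) = 0.5545
P_2 = 1/(1+e^{0.7680}) = 0.3169
P_3 = 1/(1+e^{-1.5960}) = 0.8315
P_4 = 1/(1+e^{3.0750}) = 0.0442
E[score] = 0.5545 + 0.3169 + 0.8315 + 0.0442 = 1.7471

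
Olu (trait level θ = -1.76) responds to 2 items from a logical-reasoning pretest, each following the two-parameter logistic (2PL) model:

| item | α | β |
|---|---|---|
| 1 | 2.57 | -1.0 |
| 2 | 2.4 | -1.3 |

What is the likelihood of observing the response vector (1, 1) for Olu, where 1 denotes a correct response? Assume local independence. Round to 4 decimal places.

0.0309

P(θ) = 1 / (1 + exp(−α(θ − β)))
P_1 = 1/(1+e^{1.9532}) = 0.1242
P_2 = 1/(1+e^{1.1040}) = 0.2490
L = P_1 × P_2 = 0.1242 × 0.2490 = 0.03093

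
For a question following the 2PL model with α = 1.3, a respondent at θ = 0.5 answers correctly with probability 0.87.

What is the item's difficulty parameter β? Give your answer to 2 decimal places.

P(θ) = 1 / (1 + exp(−α(θ − β)))
logit(0.87) = ln(0.87/0.13) = 1.9010
β = θ − logit/(α) = 0.5 − 1.9010/1.3000 = -0.9623

-0.96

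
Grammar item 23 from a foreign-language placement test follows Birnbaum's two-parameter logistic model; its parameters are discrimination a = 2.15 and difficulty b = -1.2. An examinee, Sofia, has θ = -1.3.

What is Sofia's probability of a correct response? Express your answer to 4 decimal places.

P(θ) = 1 / (1 + exp(−a(θ − b)))
Exponent: 2.15 × (-1.3 − (-1.2)) = -0.2150
1/(1 + e^{0.2150}) = 0.4465

0.4465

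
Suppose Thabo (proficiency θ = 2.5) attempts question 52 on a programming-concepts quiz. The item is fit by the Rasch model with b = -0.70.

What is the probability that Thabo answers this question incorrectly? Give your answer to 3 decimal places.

0.039

P(θ) = 1 / (1 + exp(−(θ − b)))
Exponent: (2.5 − (-0.70)) = 3.2000
1/(1 + e^{-3.2000}) = 0.9608
P = 0.9608
P(incorrect) = 1 − 0.9608 = 0.0392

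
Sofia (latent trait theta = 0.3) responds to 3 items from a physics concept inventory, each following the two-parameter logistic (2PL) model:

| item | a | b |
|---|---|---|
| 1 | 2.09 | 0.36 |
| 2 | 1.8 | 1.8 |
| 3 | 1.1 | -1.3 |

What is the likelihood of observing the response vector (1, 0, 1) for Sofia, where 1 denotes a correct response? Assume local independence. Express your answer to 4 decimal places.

P(theta) = 1 / (1 + exp(−a(theta − b)))
P_1 = 1/(1+e^{0.1254}) = 0.4687
P_2 = 1/(1+e^{2.7000}) = 0.0630
P_3 = 1/(1+e^{-1.7600}) = 0.8532
L = P_1 × (1−P_2) × P_3 = 0.4687 × 0.9370 × 0.8532 = 0.37471

0.3747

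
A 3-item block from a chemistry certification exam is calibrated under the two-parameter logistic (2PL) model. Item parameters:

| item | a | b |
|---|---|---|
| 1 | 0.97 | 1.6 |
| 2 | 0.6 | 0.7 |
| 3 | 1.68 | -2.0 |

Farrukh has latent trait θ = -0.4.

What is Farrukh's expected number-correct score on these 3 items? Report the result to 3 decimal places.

1.403

P(θ) = 1 / (1 + exp(−a(θ − b)))
P_1 = 1/(1+e^{1.9400}) = 0.1256
P_2 = 1/(1+e^{0.6600}) = 0.3407
P_3 = 1/(1+e^{-2.6880}) = 0.9363
E[score] = 0.1256 + 0.3407 + 0.9363 = 1.4027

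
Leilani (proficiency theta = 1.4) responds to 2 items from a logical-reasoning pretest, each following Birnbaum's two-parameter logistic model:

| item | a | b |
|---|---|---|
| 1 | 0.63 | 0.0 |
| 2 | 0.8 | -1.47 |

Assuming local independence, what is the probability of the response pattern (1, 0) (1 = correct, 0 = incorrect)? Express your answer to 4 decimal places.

0.0647

P(theta) = 1 / (1 + exp(−a(theta − b)))
P_1 = 1/(1+e^{-0.8820}) = 0.7072
P_2 = 1/(1+e^{-2.2960}) = 0.9085
L = P_1 × (1−P_2) = 0.7072 × 0.0915 = 0.06468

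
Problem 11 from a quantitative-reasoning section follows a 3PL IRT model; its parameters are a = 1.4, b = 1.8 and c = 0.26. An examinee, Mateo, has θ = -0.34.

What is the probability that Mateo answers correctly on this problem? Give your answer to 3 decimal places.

P(θ) = c + (1 − c) · 1 / (1 + exp(−a(θ − b)))
Exponent: 1.4 × (-0.34 − 1.8) = -2.9960
1/(1 + e^{2.9960}) = 0.0476
P = 0.26 + 0.74 × 0.0476 = 0.2952

0.295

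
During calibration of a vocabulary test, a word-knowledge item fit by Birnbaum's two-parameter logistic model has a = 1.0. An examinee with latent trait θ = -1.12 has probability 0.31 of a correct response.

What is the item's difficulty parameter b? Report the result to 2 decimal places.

P(θ) = 1 / (1 + exp(−a(θ − b)))
logit(0.31) = ln(0.31/0.69) = -0.8001
b = θ − logit/(a) = -1.12 − (-0.8001)/1.0000 = -0.3199

-0.32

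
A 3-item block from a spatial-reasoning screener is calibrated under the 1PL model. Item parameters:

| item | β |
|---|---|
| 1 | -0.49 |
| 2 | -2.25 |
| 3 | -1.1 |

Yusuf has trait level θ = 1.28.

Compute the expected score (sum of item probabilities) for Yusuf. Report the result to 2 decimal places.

2.74

P(θ) = 1 / (1 + exp(−(θ − β)))
P_1 = 1/(1+e^{-1.7700}) = 0.8545
P_2 = 1/(1+e^{-3.5300}) = 0.9715
P_3 = 1/(1+e^{-2.3800}) = 0.9153
E[score] = 0.8545 + 0.9715 + 0.9153 = 2.7413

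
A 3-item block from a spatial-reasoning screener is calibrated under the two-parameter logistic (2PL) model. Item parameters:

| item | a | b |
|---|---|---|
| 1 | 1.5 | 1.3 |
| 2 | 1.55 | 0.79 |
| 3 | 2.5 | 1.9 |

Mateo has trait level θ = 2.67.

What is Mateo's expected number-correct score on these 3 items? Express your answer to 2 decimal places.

2.71

P(θ) = 1 / (1 + exp(−a(θ − b)))
P_1 = 1/(1+e^{-2.0550}) = 0.8865
P_2 = 1/(1+e^{-2.9140}) = 0.9485
P_3 = 1/(1+e^{-1.9250}) = 0.8727
E[score] = 0.8865 + 0.9485 + 0.8727 = 2.7077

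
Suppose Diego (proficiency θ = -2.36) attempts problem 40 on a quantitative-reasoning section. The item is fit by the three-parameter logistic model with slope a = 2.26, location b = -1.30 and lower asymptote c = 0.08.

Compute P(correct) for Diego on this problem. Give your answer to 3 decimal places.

P(θ) = c + (1 − c) · 1 / (1 + exp(−a(θ − b)))
Exponent: 2.26 × (-2.36 − (-1.30)) = -2.3956
1/(1 + e^{2.3956}) = 0.0835
P = 0.08 + 0.92 × 0.0835 = 0.1568

0.157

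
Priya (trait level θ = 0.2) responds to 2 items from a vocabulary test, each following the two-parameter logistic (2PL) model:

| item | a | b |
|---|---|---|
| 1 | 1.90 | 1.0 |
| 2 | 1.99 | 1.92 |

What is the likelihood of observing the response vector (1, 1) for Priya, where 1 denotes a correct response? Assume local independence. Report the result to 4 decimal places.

P(θ) = 1 / (1 + exp(−a(θ − b)))
P_1 = 1/(1+e^{1.5200}) = 0.1795
P_2 = 1/(1+e^{3.4228}) = 0.0316
L = P_1 × P_2 = 0.1795 × 0.0316 = 0.00567

0.0057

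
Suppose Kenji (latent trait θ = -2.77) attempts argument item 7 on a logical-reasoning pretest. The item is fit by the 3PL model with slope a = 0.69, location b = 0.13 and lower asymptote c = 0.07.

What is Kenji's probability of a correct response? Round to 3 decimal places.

0.181

P(θ) = c + (1 − c) · 1 / (1 + exp(−a(θ − b)))
Exponent: 0.69 × (-2.77 − 0.13) = -2.0010
1/(1 + e^{2.0010}) = 0.1191
P = 0.07 + 0.93 × 0.1191 = 0.1808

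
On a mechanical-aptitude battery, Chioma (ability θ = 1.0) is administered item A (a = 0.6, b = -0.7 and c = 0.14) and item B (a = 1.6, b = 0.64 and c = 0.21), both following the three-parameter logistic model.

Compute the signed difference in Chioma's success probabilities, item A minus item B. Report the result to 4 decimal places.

0.0564

P(θ) = c + (1 − c) · 1 / (1 + exp(−a(θ − b)))
P_A = 0.7721
P_B = 0.7157
P_A − P_B = 0.0564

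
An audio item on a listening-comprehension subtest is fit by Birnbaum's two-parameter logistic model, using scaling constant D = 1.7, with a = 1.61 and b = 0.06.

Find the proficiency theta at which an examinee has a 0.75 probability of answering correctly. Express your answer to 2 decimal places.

0.46

P(theta) = 1 / (1 + exp(−D·a(theta − b)))
logit = ln(0.7500/0.2500) = 1.0986
theta = b + logit/(1.7·a) = 0.06 + 1.0986/2.7370 = 0.4614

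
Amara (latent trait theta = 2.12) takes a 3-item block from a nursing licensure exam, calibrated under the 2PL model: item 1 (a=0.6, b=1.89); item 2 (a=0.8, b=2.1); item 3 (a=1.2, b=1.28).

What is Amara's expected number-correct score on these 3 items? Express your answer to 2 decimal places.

1.77

P(theta) = 1 / (1 + exp(−a(theta − b)))
P_1 = 1/(1+e^{-0.1380}) = 0.5344
P_2 = 1/(1+e^{-0.0160}) = 0.5040
P_3 = 1/(1+e^{-1.0080}) = 0.7326
E[score] = 0.5344 + 0.5040 + 0.7326 = 1.7711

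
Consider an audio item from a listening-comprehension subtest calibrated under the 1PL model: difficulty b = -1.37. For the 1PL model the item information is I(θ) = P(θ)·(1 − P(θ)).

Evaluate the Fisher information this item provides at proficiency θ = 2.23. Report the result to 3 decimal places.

P = 1/(1+e^{-3.6000}) = 0.9734
P(1−P) = 0.9734 × 0.0266 = 0.0259
I = P(1−P) = 0.02589

0.026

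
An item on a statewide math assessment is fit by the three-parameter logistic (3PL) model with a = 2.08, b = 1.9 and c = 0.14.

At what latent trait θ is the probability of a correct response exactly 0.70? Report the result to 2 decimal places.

2.20

P(θ) = c + (1 − c) · 1 / (1 + exp(−a(θ − b)))
Remove guessing floor: (0.70 − 0.14)/(1 − 0.14) = 0.6512
logit = ln(0.6512/0.3488) = 0.6242
θ = b + logit/(a) = 1.9 + 0.6242/2.0800 = 2.2001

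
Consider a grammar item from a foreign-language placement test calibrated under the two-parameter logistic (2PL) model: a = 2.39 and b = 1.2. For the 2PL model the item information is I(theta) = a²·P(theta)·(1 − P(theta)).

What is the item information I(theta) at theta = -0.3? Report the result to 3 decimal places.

0.150

P = 1/(1+e^{3.5850}) = 0.0270
P(1−P) = 0.0270 × 0.9730 = 0.0263
I = a² × P(1−P) = 2.39² × 0.0263 = 0.15000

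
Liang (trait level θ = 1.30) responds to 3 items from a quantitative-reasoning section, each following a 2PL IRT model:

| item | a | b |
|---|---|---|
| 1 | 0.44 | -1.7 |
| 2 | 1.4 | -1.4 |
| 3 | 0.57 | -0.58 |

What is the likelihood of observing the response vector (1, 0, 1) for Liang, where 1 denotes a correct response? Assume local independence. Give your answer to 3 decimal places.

0.013

P(θ) = 1 / (1 + exp(−a(θ − b)))
P_1 = 1/(1+e^{-1.3200}) = 0.7892
P_2 = 1/(1+e^{-3.7800}) = 0.9777
P_3 = 1/(1+e^{-1.0716}) = 0.7449
L = P_1 × (1−P_2) × P_3 = 0.7892 × 0.0223 × 0.7449 = 0.01312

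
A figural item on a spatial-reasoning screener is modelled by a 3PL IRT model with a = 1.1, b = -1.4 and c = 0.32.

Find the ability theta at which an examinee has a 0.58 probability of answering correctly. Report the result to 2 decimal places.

-1.84

P(theta) = c + (1 − c) · 1 / (1 + exp(−a(theta − b)))
Remove guessing floor: (0.58 − 0.32)/(1 − 0.32) = 0.3824
logit = ln(0.3824/0.6176) = -0.4796
theta = b + logit/(a) = -1.4 + (-0.4796)/1.1000 = -1.8360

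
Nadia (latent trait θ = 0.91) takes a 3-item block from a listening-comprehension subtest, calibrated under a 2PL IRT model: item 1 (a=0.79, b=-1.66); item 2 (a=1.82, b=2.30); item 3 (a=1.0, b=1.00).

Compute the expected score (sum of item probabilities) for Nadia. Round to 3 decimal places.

P(θ) = 1 / (1 + exp(−a(θ − b)))
P_1 = 1/(1+e^{-2.0303}) = 0.8839
P_2 = 1/(1+e^{2.5298}) = 0.0738
P_3 = 1/(1+e^{0.0900}) = 0.4775
E[score] = 0.8839 + 0.0738 + 0.4775 = 1.4353

1.435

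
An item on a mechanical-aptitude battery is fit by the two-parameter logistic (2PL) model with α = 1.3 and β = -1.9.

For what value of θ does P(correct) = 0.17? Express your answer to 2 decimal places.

P(θ) = 1 / (1 + exp(−α(θ − β)))
logit = ln(0.1700/0.8300) = -1.5856
θ = β + logit/(α) = -1.9 + (-1.5856)/1.3000 = -3.1197

-3.12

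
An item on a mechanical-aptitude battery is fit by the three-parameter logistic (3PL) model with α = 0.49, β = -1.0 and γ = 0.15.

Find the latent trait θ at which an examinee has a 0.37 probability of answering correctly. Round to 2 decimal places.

P(θ) = γ + (1 − γ) · 1 / (1 + exp(−α(θ − β)))
Remove guessing floor: (0.37 − 0.15)/(1 − 0.15) = 0.2588
logit = ln(0.2588/0.7412) = -1.0521
θ = β + logit/(α) = -1.0 + (-1.0521)/0.4900 = -3.1471

-3.15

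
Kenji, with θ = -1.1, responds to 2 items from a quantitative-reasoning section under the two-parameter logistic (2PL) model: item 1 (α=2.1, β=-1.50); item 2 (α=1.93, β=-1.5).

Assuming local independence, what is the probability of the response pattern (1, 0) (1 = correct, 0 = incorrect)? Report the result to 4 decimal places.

P(θ) = 1 / (1 + exp(−α(θ − β)))
P_1 = 1/(1+e^{-0.8400}) = 0.6985
P_2 = 1/(1+e^{-0.7720}) = 0.6840
L = P_1 × (1−P_2) = 0.6985 × 0.3160 = 0.22075

0.2207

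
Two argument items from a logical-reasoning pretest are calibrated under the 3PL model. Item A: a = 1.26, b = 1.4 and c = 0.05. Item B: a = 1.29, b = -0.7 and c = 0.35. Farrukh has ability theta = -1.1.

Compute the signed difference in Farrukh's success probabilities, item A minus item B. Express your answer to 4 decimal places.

P(theta) = c + (1 − c) · 1 / (1 + exp(−a(theta − b)))
P_A = 0.0890
P_B = 0.5930
P_A − P_B = -0.5039

-0.5039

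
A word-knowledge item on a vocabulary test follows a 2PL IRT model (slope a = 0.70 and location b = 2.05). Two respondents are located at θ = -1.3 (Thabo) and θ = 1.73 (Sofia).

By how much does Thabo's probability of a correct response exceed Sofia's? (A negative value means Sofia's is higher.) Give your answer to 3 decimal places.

P(θ) = 1 / (1 + exp(−a(θ − b)))
P(Thabo) = 0.0875  [exponent -2.3450]
P(Sofia) = 0.4442  [exponent -0.2240]
Difference = 0.0875 − 0.4442 = -0.3568

-0.357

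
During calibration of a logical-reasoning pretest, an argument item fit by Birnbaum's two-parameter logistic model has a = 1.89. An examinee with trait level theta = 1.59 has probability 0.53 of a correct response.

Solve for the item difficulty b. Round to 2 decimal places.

P(theta) = 1 / (1 + exp(−a(theta − b)))
logit(0.53) = ln(0.53/0.47) = 0.1201
b = theta − logit/(a) = 1.59 − 0.1201/1.8900 = 1.5264

1.53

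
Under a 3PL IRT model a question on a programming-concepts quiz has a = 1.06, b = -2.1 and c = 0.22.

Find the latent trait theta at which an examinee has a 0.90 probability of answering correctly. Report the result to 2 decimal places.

P(theta) = c + (1 − c) · 1 / (1 + exp(−a(theta − b)))
Remove guessing floor: (0.90 − 0.22)/(1 − 0.22) = 0.8718
logit = ln(0.8718/0.1282) = 1.9169
theta = b + logit/(a) = -2.1 + 1.9169/1.0600 = -0.2916

-0.29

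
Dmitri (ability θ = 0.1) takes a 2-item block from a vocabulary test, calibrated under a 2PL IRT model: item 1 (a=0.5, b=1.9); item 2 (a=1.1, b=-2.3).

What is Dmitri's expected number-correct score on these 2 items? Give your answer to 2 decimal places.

1.22

P(θ) = 1 / (1 + exp(−a(θ − b)))
P_1 = 1/(1+e^{0.9000}) = 0.2891
P_2 = 1/(1+e^{-2.6400}) = 0.9334
E[score] = 0.2891 + 0.9334 = 1.2224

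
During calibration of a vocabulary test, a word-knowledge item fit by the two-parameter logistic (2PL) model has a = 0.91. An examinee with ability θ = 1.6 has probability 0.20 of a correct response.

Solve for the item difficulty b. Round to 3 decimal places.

3.123

P(θ) = 1 / (1 + exp(−a(θ − b)))
logit(0.20) = ln(0.20/0.80) = -1.3863
b = θ − logit/(a) = 1.6 − (-1.3863)/0.9100 = 3.1234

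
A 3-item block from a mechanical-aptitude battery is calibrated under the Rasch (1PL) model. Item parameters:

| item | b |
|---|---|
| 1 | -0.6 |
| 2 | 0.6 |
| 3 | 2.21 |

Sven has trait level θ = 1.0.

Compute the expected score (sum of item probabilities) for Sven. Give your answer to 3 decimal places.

1.660

P(θ) = 1 / (1 + exp(−(θ − b)))
P_1 = 1/(1+e^{-1.6000}) = 0.8320
P_2 = 1/(1+e^{-0.4000}) = 0.5987
P_3 = 1/(1+e^{1.2100}) = 0.2297
E[score] = 0.8320 + 0.5987 + 0.2297 = 1.6604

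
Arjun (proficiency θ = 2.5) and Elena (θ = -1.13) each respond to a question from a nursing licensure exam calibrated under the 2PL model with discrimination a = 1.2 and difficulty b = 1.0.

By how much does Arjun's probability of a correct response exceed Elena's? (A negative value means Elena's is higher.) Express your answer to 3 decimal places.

P(θ) = 1 / (1 + exp(−a(θ − b)))
P(Arjun) = 0.8581  [exponent 1.8000]
P(Elena) = 0.0720  [exponent -2.5560]
Difference = 0.8581 − 0.0720 = 0.7861

0.786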